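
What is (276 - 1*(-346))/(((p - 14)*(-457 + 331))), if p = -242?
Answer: 311/16128 ≈ 0.019283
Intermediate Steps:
(276 - 1*(-346))/(((p - 14)*(-457 + 331))) = (276 - 1*(-346))/(((-242 - 14)*(-457 + 331))) = (276 + 346)/((-256*(-126))) = 622/32256 = 622*(1/32256) = 311/16128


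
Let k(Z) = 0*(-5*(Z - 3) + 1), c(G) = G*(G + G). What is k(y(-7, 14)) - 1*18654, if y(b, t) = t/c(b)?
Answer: -18654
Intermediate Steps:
c(G) = 2*G² (c(G) = G*(2*G) = 2*G²)
y(b, t) = t/(2*b²) (y(b, t) = t/((2*b²)) = t*(1/(2*b²)) = t/(2*b²))
k(Z) = 0 (k(Z) = 0*(-5*(-3 + Z) + 1) = 0*((15 - 5*Z) + 1) = 0*(16 - 5*Z) = 0)
k(y(-7, 14)) - 1*18654 = 0 - 1*18654 = 0 - 18654 = -18654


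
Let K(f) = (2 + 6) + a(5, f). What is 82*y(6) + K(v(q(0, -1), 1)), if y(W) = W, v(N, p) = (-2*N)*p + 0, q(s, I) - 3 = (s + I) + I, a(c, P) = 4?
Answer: 504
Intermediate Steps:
q(s, I) = 3 + s + 2*I (q(s, I) = 3 + ((s + I) + I) = 3 + ((I + s) + I) = 3 + (s + 2*I) = 3 + s + 2*I)
v(N, p) = -2*N*p (v(N, p) = -2*N*p + 0 = -2*N*p)
K(f) = 12 (K(f) = (2 + 6) + 4 = 8 + 4 = 12)
82*y(6) + K(v(q(0, -1), 1)) = 82*6 + 12 = 492 + 12 = 504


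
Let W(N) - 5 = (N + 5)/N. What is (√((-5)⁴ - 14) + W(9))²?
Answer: 52972/81 + 118*√611/9 ≈ 978.06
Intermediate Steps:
W(N) = 5 + (5 + N)/N (W(N) = 5 + (N + 5)/N = 5 + (5 + N)/N)
(√((-5)⁴ - 14) + W(9))² = (√((-5)⁴ - 14) + (6 + 5/9))² = (√(625 - 14) + (6 + 5*(⅑)))² = (√611 + (6 + 5/9))² = (√611 + 59/9)² = (59/9 + √611)²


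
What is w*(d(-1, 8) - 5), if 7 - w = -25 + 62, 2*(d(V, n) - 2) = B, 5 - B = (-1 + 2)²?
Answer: 30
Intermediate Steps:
B = 4 (B = 5 - (-1 + 2)² = 5 - 1*1² = 5 - 1*1 = 5 - 1 = 4)
d(V, n) = 4 (d(V, n) = 2 + (½)*4 = 2 + 2 = 4)
w = -30 (w = 7 - (-25 + 62) = 7 - 1*37 = 7 - 37 = -30)
w*(d(-1, 8) - 5) = -30*(4 - 5) = -30*(-1) = 30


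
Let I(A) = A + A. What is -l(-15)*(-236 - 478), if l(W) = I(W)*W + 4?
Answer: 324156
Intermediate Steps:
I(A) = 2*A
l(W) = 4 + 2*W**2 (l(W) = (2*W)*W + 4 = 2*W**2 + 4 = 4 + 2*W**2)
-l(-15)*(-236 - 478) = -(4 + 2*(-15)**2)*(-236 - 478) = -(4 + 2*225)*(-714) = -(4 + 450)*(-714) = -454*(-714) = -1*(-324156) = 324156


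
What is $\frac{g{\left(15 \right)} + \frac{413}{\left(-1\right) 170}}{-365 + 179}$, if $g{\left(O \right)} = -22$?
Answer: $\frac{4153}{31620} \approx 0.13134$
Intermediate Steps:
$\frac{g{\left(15 \right)} + \frac{413}{\left(-1\right) 170}}{-365 + 179} = \frac{-22 + \frac{413}{\left(-1\right) 170}}{-365 + 179} = \frac{-22 + \frac{413}{-170}}{-186} = \left(-22 + 413 \left(- \frac{1}{170}\right)\right) \left(- \frac{1}{186}\right) = \left(-22 - \frac{413}{170}\right) \left(- \frac{1}{186}\right) = \left(- \frac{4153}{170}\right) \left(- \frac{1}{186}\right) = \frac{4153}{31620}$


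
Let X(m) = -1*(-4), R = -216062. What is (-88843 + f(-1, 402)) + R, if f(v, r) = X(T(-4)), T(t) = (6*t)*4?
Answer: -304901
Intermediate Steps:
T(t) = 24*t
X(m) = 4
f(v, r) = 4
(-88843 + f(-1, 402)) + R = (-88843 + 4) - 216062 = -88839 - 216062 = -304901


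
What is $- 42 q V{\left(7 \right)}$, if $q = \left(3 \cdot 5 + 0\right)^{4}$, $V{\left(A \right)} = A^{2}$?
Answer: $-104186250$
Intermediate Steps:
$q = 50625$ ($q = \left(15 + 0\right)^{4} = 15^{4} = 50625$)
$- 42 q V{\left(7 \right)} = \left(-42\right) 50625 \cdot 7^{2} = \left(-2126250\right) 49 = -104186250$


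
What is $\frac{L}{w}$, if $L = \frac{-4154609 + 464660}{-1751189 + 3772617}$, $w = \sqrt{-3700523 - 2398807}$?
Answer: $\frac{1229983 i \sqrt{6099330}}{4109785481080} \approx 0.00073913 i$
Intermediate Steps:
$w = i \sqrt{6099330}$ ($w = \sqrt{-6099330} = i \sqrt{6099330} \approx 2469.7 i$)
$L = - \frac{3689949}{2021428} \approx -1.8254$
$\frac{L}{w} = - \frac{3689949}{2021428 i \sqrt{6099330}} = - \frac{3689949 \left(- \frac{i \sqrt{6099330}}{6099330}\right)}{2021428} = \frac{1229983 i \sqrt{6099330}}{4109785481080}$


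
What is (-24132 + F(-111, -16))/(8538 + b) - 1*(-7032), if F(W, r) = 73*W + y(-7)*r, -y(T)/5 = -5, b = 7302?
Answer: 22270849/3168 ≈ 7029.9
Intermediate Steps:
y(T) = 25 (y(T) = -5*(-5) = 25)
F(W, r) = 25*r + 73*W (F(W, r) = 73*W + 25*r = 25*r + 73*W)
(-24132 + F(-111, -16))/(8538 + b) - 1*(-7032) = (-24132 + (25*(-16) + 73*(-111)))/(8538 + 7302) - 1*(-7032) = (-24132 + (-400 - 8103))/15840 + 7032 = (-24132 - 8503)*(1/15840) + 7032 = -32635*1/15840 + 7032 = -6527/3168 + 7032 = 22270849/3168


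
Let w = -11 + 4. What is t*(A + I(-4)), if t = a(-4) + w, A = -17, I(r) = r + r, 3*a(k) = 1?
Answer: 500/3 ≈ 166.67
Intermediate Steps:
a(k) = ⅓ (a(k) = (⅓)*1 = ⅓)
I(r) = 2*r
w = -7
t = -20/3 (t = ⅓ - 7 = -20/3 ≈ -6.6667)
t*(A + I(-4)) = -20*(-17 + 2*(-4))/3 = -20*(-17 - 8)/3 = -20/3*(-25) = 500/3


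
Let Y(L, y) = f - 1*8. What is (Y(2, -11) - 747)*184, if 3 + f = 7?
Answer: -138184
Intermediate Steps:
f = 4 (f = -3 + 7 = 4)
Y(L, y) = -4 (Y(L, y) = 4 - 1*8 = 4 - 8 = -4)
(Y(2, -11) - 747)*184 = (-4 - 747)*184 = -751*184 = -138184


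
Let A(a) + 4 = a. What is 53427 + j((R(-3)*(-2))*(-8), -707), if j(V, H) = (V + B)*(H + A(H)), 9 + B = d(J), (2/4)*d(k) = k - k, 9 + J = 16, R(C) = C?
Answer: 134253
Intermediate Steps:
A(a) = -4 + a
J = 7 (J = -9 + 16 = 7)
d(k) = 0 (d(k) = 2*(k - k) = 2*0 = 0)
B = -9 (B = -9 + 0 = -9)
j(V, H) = (-9 + V)*(-4 + 2*H) (j(V, H) = (V - 9)*(H + (-4 + H)) = (-9 + V)*(-4 + 2*H))
53427 + j((R(-3)*(-2))*(-8), -707) = 53427 + (36 - 18*(-707) - 707*(-3*(-2))*(-8) + (-3*(-2)*(-8))*(-4 - 707)) = 53427 + (36 + 12726 - 4242*(-8) + (6*(-8))*(-711)) = 53427 + (36 + 12726 - 707*(-48) - 48*(-711)) = 53427 + (36 + 12726 + 33936 + 34128) = 53427 + 80826 = 134253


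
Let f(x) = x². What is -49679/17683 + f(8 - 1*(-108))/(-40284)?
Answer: -559802821/178085493 ≈ -3.1434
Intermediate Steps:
-49679/17683 + f(8 - 1*(-108))/(-40284) = -49679/17683 + (8 - 1*(-108))²/(-40284) = -49679*1/17683 + (8 + 108)²*(-1/40284) = -49679/17683 + 116²*(-1/40284) = -49679/17683 + 13456*(-1/40284) = -49679/17683 - 3364/10071 = -559802821/178085493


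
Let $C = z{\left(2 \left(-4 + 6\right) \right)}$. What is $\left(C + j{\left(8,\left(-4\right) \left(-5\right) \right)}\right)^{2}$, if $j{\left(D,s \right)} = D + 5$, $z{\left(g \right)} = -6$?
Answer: $49$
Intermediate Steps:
$C = -6$
$j{\left(D,s \right)} = 5 + D$
$\left(C + j{\left(8,\left(-4\right) \left(-5\right) \right)}\right)^{2} = \left(-6 + \left(5 + 8\right)\right)^{2} = \left(-6 + 13\right)^{2} = 7^{2} = 49$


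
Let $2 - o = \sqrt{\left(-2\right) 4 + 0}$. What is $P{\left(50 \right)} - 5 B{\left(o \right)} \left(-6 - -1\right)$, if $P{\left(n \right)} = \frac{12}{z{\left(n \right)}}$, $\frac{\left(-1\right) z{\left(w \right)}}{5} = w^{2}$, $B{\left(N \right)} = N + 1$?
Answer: $\frac{234372}{3125} - 50 i \sqrt{2} \approx 74.999 - 70.711 i$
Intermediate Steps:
$o = 2 - 2 i \sqrt{2}$ ($o = 2 - \sqrt{\left(-2\right) 4 + 0} = 2 - \sqrt{-8 + 0} = 2 - \sqrt{-8} = 2 - 2 i \sqrt{2} \approx 2.0 - 2.8284 i$)
$B{\left(N \right)} = 1 + N$
$z{\left(w \right)} = - 5 w^{2}$
$P{\left(n \right)} = - \frac{12}{5 n^{2}}$ ($P{\left(n \right)} = \frac{12}{\left(-5\right) n^{2}} = 12 \left(- \frac{1}{5 n^{2}}\right) = - \frac{12}{5 n^{2}}$)
$P{\left(50 \right)} - 5 B{\left(o \right)} \left(-6 - -1\right) = - \frac{12}{5 \cdot 2500} - 5 \left(1 + \left(2 - 2 i \sqrt{2}\right)\right) \left(-6 - -1\right) = \left(- \frac{12}{5}\right) \frac{1}{2500} - 5 \left(3 - 2 i \sqrt{2}\right) \left(-6 + 1\right) = - \frac{3}{3125} - \left(15 - 10 i \sqrt{2}\right) \left(-5\right) = - \frac{3}{3125} - \left(-75 + 50 i \sqrt{2}\right) = - \frac{3}{3125} + \left(75 - 50 i \sqrt{2}\right) = \frac{234372}{3125} - 50 i \sqrt{2}$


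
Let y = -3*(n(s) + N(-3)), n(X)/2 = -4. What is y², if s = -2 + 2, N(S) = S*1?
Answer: 1089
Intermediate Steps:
N(S) = S
s = 0
n(X) = -8 (n(X) = 2*(-4) = -8)
y = 33 (y = -3*(-8 - 3) = -3*(-11) = 33)
y² = 33² = 1089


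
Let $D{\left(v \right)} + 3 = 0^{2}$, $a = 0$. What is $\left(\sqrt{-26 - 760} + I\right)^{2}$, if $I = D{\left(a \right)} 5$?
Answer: $\left(15 - i \sqrt{786}\right)^{2} \approx -561.0 - 841.07 i$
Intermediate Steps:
$D{\left(v \right)} = -3$ ($D{\left(v \right)} = -3 + 0^{2} = -3 + 0 = -3$)
$I = -15$ ($I = \left(-3\right) 5 = -15$)
$\left(\sqrt{-26 - 760} + I\right)^{2} = \left(\sqrt{-26 - 760} - 15\right)^{2} = \left(\sqrt{-786} - 15\right)^{2} = \left(i \sqrt{786} - 15\right)^{2} = \left(-15 + i \sqrt{786}\right)^{2}$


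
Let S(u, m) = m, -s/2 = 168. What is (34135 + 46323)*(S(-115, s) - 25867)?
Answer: -2108240974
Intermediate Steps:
s = -336 (s = -2*168 = -336)
(34135 + 46323)*(S(-115, s) - 25867) = (34135 + 46323)*(-336 - 25867) = 80458*(-26203) = -2108240974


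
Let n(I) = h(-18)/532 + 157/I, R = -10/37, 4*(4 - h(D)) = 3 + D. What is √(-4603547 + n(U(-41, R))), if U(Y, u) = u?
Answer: I*√32576967266165/2660 ≈ 2145.7*I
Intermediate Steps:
h(D) = 13/4 - D/4 (h(D) = 4 - (3 + D)/4 = 4 + (-¾ - D/4) = 13/4 - D/4)
R = -10/37 (R = -10*1/37 = -10/37 ≈ -0.27027)
n(I) = 31/2128 + 157/I (n(I) = (13/4 - ¼*(-18))/532 + 157/I = (13/4 + 9/2)*(1/532) + 157/I = (31/4)*(1/532) + 157/I = 31/2128 + 157/I)
√(-4603547 + n(U(-41, R))) = √(-4603547 + (31/2128 + 157/(-10/37))) = √(-4603547 + (31/2128 + 157*(-37/10))) = √(-4603547 + (31/2128 - 5809/10)) = √(-4603547 - 6180621/10640) = √(-48987920701/10640) = I*√32576967266165/2660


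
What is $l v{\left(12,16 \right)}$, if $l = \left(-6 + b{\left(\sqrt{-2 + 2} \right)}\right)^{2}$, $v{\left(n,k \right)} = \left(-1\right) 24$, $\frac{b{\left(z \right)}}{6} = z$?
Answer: $-864$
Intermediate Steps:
$b{\left(z \right)} = 6 z$
$v{\left(n,k \right)} = -24$
$l = 36$ ($l = \left(-6 + 6 \sqrt{-2 + 2}\right)^{2} = \left(-6 + 6 \sqrt{0}\right)^{2} = \left(-6 + 6 \cdot 0\right)^{2} = \left(-6 + 0\right)^{2} = \left(-6\right)^{2} = 36$)
$l v{\left(12,16 \right)} = 36 \left(-24\right) = -864$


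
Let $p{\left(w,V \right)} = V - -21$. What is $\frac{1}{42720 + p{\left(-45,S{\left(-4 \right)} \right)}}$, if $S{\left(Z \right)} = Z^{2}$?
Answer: $\frac{1}{42757} \approx 2.3388 \cdot 10^{-5}$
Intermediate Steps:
$p{\left(w,V \right)} = 21 + V$ ($p{\left(w,V \right)} = V + 21 = 21 + V$)
$\frac{1}{42720 + p{\left(-45,S{\left(-4 \right)} \right)}} = \frac{1}{42720 + \left(21 + \left(-4\right)^{2}\right)} = \frac{1}{42720 + \left(21 + 16\right)} = \frac{1}{42720 + 37} = \frac{1}{42757}$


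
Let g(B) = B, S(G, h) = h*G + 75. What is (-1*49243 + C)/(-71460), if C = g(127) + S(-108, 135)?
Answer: 7069/7940 ≈ 0.89030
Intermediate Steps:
S(G, h) = 75 + G*h (S(G, h) = G*h + 75 = 75 + G*h)
C = -14378 (C = 127 + (75 - 108*135) = 127 + (75 - 14580) = 127 - 14505 = -14378)
(-1*49243 + C)/(-71460) = (-1*49243 - 14378)/(-71460) = (-49243 - 14378)*(-1/71460) = -63621*(-1/71460) = 7069/7940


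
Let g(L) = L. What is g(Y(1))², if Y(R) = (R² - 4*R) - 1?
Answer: 16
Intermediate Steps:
Y(R) = -1 + R² - 4*R
g(Y(1))² = (-1 + 1² - 4*1)² = (-1 + 1 - 4)² = (-4)² = 16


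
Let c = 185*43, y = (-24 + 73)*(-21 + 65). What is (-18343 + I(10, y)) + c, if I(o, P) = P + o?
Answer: -8222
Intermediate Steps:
y = 2156 (y = 49*44 = 2156)
c = 7955
(-18343 + I(10, y)) + c = (-18343 + (2156 + 10)) + 7955 = (-18343 + 2166) + 7955 = -16177 + 7955 = -8222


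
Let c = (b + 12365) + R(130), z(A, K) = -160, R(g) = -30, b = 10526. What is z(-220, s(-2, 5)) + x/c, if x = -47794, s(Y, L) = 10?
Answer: -3705554/22861 ≈ -162.09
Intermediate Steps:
c = 22861 (c = (10526 + 12365) - 30 = 22891 - 30 = 22861)
z(-220, s(-2, 5)) + x/c = -160 - 47794/22861 = -3705554/22861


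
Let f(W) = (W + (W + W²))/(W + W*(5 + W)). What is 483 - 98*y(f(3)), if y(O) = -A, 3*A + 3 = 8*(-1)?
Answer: 371/3 ≈ 123.67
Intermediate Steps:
A = -11/3 (A = -1 + (8*(-1))/3 = -1 + (⅓)*(-8) = -1 - 8/3 = -11/3 ≈ -3.6667)
f(W) = (W² + 2*W)/(W + W*(5 + W))
y(O) = 11/3 (y(O) = -1*(-11/3) = 11/3)
483 - 98*y(f(3)) = 483 - 98*11/3 = 483 - 1078/3 = 371/3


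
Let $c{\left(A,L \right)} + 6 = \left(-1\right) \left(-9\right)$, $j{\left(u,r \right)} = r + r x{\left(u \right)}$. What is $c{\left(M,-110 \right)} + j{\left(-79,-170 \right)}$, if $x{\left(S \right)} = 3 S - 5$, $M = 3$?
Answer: $40973$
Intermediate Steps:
$x{\left(S \right)} = -5 + 3 S$
$j{\left(u,r \right)} = r + r \left(-5 + 3 u\right)$
$c{\left(A,L \right)} = 3$ ($c{\left(A,L \right)} = -6 - -9 = -6 + 9 = 3$)
$c{\left(M,-110 \right)} + j{\left(-79,-170 \right)} = 3 - 170 \left(-4 + 3 \left(-79\right)\right) = 3 - 170 \left(-4 - 237\right) = 3 - -40970 = 3 + 40970 = 40973$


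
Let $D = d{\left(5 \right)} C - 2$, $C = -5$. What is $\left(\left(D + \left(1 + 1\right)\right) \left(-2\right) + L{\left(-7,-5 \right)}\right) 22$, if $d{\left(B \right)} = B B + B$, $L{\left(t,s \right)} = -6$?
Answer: $6468$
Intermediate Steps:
$d{\left(B \right)} = B + B^{2}$ ($d{\left(B \right)} = B^{2} + B = B + B^{2}$)
$D = -152$ ($D = 5 \left(1 + 5\right) \left(-5\right) - 2 = 5 \cdot 6 \left(-5\right) - 2 = 30 \left(-5\right) - 2 = -150 - 2 = -152$)
$\left(\left(D + \left(1 + 1\right)\right) \left(-2\right) + L{\left(-7,-5 \right)}\right) 22 = \left(\left(-152 + \left(1 + 1\right)\right) \left(-2\right) - 6\right) 22 = \left(\left(-152 + 2\right) \left(-2\right) - 6\right) 22 = \left(\left(-150\right) \left(-2\right) - 6\right) 22 = \left(300 - 6\right) 22 = 294 \cdot 22 = 6468$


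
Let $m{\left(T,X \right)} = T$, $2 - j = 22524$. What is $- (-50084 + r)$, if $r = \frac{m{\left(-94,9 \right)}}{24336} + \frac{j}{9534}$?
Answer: $\frac{968417485267}{19334952} \approx 50086.0$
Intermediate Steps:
$j = -22522$ ($j = 2 - 22524 = -22522$)
$r = - \frac{45749299}{19334952}$ ($r = - \frac{94}{24336} - \frac{22522}{9534} = \left(-94\right) \frac{1}{24336} - \frac{11261}{4767} = - \frac{47}{12168} - \frac{11261}{4767} = - \frac{45749299}{19334952} \approx -2.3661$)
$- (-50084 + r) = - (-50084 - \frac{45749299}{19334952}) = \left(-1\right) \left(- \frac{968417485267}{19334952}\right) = \frac{968417485267}{19334952}$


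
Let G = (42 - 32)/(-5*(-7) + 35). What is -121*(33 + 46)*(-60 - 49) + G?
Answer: 7293518/7 ≈ 1.0419e+6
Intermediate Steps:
G = ⅐ (G = 10/(35 + 35) = 10/70 = 10*(1/70) = ⅐ ≈ 0.14286)
-121*(33 + 46)*(-60 - 49) + G = -121*(33 + 46)*(-60 - 49) + ⅐ = -9559*(-109) + ⅐ = -121*(-8611) + ⅐ = 1041931 + ⅐ = 7293518/7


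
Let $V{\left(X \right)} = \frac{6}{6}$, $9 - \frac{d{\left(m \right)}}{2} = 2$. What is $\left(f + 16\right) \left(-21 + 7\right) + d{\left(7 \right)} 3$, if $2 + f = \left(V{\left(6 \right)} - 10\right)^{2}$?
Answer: $-1288$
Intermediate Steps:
$d{\left(m \right)} = 14$ ($d{\left(m \right)} = 18 - 4 = 14$)
$V{\left(X \right)} = 1$ ($V{\left(X \right)} = 6 \cdot \frac{1}{6} = 1$)
$f = 79$ ($f = -2 + \left(1 - 10\right)^{2} = -2 + \left(-9\right)^{2} = -2 + 81 = 79$)
$\left(f + 16\right) \left(-21 + 7\right) + d{\left(7 \right)} 3 = \left(79 + 16\right) \left(-21 + 7\right) + 14 \cdot 3 = 95 \left(-14\right) + 42 = -1330 + 42 = -1288$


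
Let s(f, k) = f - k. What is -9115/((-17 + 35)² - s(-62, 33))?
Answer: -9115/419 ≈ -21.754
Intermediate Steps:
-9115/((-17 + 35)² - s(-62, 33)) = -9115/((-17 + 35)² - (-62 - 1*33)) = -9115/(18² - (-62 - 33)) = -9115/(324 - 1*(-95)) = -9115/(324 + 95) = -9115/419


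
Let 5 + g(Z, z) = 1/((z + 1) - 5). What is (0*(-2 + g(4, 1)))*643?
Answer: 0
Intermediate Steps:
g(Z, z) = -5 + 1/(-4 + z) (g(Z, z) = -5 + 1/((z + 1) - 5) = -5 + 1/((1 + z) - 5) = -5 + 1/(-4 + z))
(0*(-2 + g(4, 1)))*643 = (0*(-2 + (21 - 5*1)/(-4 + 1)))*643 = (0*(-2 + (21 - 5)/(-3)))*643 = (0*(-2 - 1/3*16))*643 = (0*(-2 - 16/3))*643 = (0*(-22/3))*643 = 0*643 = 0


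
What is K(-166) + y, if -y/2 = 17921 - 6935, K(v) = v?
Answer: -22138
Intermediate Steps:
y = -21972 (y = -2*(17921 - 6935) = -2*10986 = -21972)
K(-166) + y = -166 - 21972 = -22138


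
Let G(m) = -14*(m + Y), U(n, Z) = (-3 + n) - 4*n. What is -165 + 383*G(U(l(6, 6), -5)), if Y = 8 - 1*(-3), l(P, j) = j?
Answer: 53455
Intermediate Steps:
Y = 11 (Y = 8 + 3 = 11)
U(n, Z) = -3 - 3*n
G(m) = -154 - 14*m (G(m) = -14*(m + 11) = -14*(11 + m) = -154 - 14*m)
-165 + 383*G(U(l(6, 6), -5)) = -165 + 383*(-154 - 14*(-3 - 3*6)) = -165 + 383*(-154 - 14*(-3 - 18)) = -165 + 383*(-154 - 14*(-21)) = -165 + 383*(-154 + 294) = -165 + 383*140 = -165 + 53620 = 53455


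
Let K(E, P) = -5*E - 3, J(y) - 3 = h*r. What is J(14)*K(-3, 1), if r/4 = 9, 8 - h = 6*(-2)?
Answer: 8676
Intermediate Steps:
h = 20 (h = 8 - 6*(-2) = 8 - 1*(-12) = 8 + 12 = 20)
r = 36 (r = 4*9 = 36)
J(y) = 723 (J(y) = 3 + 20*36 = 3 + 720 = 723)
K(E, P) = -3 - 5*E
J(14)*K(-3, 1) = 723*(-3 - 5*(-3)) = 723*(-3 + 15) = 723*12 = 8676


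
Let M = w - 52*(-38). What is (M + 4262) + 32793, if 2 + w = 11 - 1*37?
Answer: 39003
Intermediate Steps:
w = -28 (w = -2 + (11 - 1*37) = -2 + (11 - 37) = -2 - 26 = -28)
M = 1948 (M = -28 - 52*(-38) = -28 + 1976 = 1948)
(M + 4262) + 32793 = (1948 + 4262) + 32793 = 6210 + 32793 = 39003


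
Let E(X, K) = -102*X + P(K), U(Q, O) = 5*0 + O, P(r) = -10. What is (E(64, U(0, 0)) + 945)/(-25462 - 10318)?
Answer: 5593/35780 ≈ 0.15632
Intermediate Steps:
U(Q, O) = O (U(Q, O) = 0 + O = O)
E(X, K) = -10 - 102*X (E(X, K) = -102*X - 10 = -10 - 102*X)
(E(64, U(0, 0)) + 945)/(-25462 - 10318) = ((-10 - 102*64) + 945)/(-25462 - 10318) = ((-10 - 6528) + 945)/(-35780) = (-6538 + 945)*(-1/35780) = -5593*(-1/35780) = 5593/35780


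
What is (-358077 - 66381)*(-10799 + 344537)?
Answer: -141657764004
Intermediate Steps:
(-358077 - 66381)*(-10799 + 344537) = -424458*333738 = -141657764004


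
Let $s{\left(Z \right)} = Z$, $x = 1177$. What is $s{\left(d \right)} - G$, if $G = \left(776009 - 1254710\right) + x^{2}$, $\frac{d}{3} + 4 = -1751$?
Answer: $-911893$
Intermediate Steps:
$d = -5265$ ($d = -12 + 3 \left(-1751\right) = -12 - 5253 = -5265$)
$G = 906628$ ($G = \left(776009 - 1254710\right) + 1177^{2} = -478701 + 1385329 = 906628$)
$s{\left(d \right)} - G = -5265 - 906628 = -911893$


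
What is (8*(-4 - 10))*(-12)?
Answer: 1344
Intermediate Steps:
(8*(-4 - 10))*(-12) = (8*(-14))*(-12) = -112*(-12) = 1344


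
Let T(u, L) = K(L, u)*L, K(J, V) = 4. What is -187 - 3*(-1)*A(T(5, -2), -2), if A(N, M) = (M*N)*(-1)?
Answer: -235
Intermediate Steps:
T(u, L) = 4*L
A(N, M) = -M*N
-187 - 3*(-1)*A(T(5, -2), -2) = -187 - 3*(-1)*(-1*(-2)*4*(-2)) = -187 - (-3)*(-1*(-2)*(-8)) = -187 - (-3)*(-16) = -187 - 1*48 = -187 - 48 = -235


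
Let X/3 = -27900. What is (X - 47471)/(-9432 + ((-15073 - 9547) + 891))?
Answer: 131171/33161 ≈ 3.9556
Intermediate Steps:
X = -83700 (X = 3*(-27900) = -83700)
(X - 47471)/(-9432 + ((-15073 - 9547) + 891)) = (-83700 - 47471)/(-9432 + ((-15073 - 9547) + 891)) = -131171/(-9432 + (-24620 + 891)) = -131171/(-9432 - 23729) = -131171/(-33161) = -131171*(-1/33161) = 131171/33161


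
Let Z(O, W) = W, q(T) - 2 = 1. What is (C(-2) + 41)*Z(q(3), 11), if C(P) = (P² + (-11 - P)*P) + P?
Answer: 671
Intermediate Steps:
q(T) = 3 (q(T) = 2 + 1 = 3)
C(P) = P + P² + P*(-11 - P) (C(P) = (P² + P*(-11 - P)) + P = P + P² + P*(-11 - P))
(C(-2) + 41)*Z(q(3), 11) = (-10*(-2) + 41)*11 = (20 + 41)*11 = 61*11 = 671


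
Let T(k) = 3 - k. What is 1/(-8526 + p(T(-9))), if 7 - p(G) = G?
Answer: -1/8531 ≈ -0.00011722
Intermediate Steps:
p(G) = 7 - G
1/(-8526 + p(T(-9))) = 1/(-8526 + (7 - (3 - 1*(-9)))) = 1/(-8526 + (7 - (3 + 9))) = 1/(-8526 + (7 - 1*12)) = 1/(-8526 + (7 - 12)) = 1/(-8526 - 5) = 1/(-8531) = -1/8531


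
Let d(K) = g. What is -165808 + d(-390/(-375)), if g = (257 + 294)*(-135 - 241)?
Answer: -372984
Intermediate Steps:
g = -207176 (g = 551*(-376) = -207176)
d(K) = -207176
-165808 + d(-390/(-375)) = -165808 - 207176 = -372984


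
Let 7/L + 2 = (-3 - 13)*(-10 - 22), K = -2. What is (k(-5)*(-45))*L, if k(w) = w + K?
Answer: 147/34 ≈ 4.3235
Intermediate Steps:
k(w) = -2 + w (k(w) = w - 2 = -2 + w)
L = 7/510 (L = 7/(-2 + (-3 - 13)*(-10 - 22)) = 7/(-2 - 16*(-32)) = 7/(-2 + 512) = 7/510 ≈ 0.013725)
(k(-5)*(-45))*L = ((-2 - 5)*(-45))*(7/510) = -7*(-45)*(7/510) = 315*(7/510) = 147/34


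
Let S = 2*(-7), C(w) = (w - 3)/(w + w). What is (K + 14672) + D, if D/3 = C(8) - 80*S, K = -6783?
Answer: 179999/16 ≈ 11250.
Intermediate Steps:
C(w) = (-3 + w)/(2*w) (C(w) = (-3 + w)/((2*w)) = (-3 + w)*(1/(2*w)) = (-3 + w)/(2*w))
S = -14
D = 53775/16 (D = 3*((1/2)*(-3 + 8)/8 - 80*(-14)) = 3*((1/2)*(1/8)*5 + 1120) = 3*(5/16 + 1120) = 3*(17925/16) = 53775/16 ≈ 3360.9)
(K + 14672) + D = (-6783 + 14672) + 53775/16 = 7889 + 53775/16 = 179999/16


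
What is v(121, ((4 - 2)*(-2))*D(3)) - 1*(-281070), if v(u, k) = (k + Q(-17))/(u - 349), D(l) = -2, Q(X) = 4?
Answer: 5340329/19 ≈ 2.8107e+5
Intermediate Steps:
v(u, k) = (4 + k)/(-349 + u) (v(u, k) = (k + 4)/(u - 349) = (4 + k)/(-349 + u))
v(121, ((4 - 2)*(-2))*D(3)) - 1*(-281070) = (4 + ((4 - 2)*(-2))*(-2))/(-349 + 121) - 1*(-281070) = (4 + (2*(-2))*(-2))/(-228) + 281070 = -(4 - 4*(-2))/228 + 281070 = -(4 + 8)/228 + 281070 = -1/228*12 + 281070 = -1/19 + 281070 = 5340329/19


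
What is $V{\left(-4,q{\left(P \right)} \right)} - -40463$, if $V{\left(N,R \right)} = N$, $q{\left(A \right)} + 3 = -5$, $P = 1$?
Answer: $40459$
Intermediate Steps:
$q{\left(A \right)} = -8$ ($q{\left(A \right)} = -3 - 5 = -8$)
$V{\left(-4,q{\left(P \right)} \right)} - -40463 = -4 - -40463 = -4 + 40463 = 40459$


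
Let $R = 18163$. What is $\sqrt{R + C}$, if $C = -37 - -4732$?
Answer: $\sqrt{22858} \approx 151.19$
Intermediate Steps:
$C = 4695$ ($C = -37 + 4732 = 4695$)
$\sqrt{R + C} = \sqrt{18163 + 4695} = \sqrt{22858}$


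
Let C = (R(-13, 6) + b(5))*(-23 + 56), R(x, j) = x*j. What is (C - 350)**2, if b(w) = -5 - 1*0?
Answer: 9541921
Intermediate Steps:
b(w) = -5 (b(w) = -5 + 0 = -5)
R(x, j) = j*x
C = -2739 (C = (6*(-13) - 5)*(-23 + 56) = (-78 - 5)*33 = -83*33 = -2739)
(C - 350)**2 = (-2739 - 350)**2 = (-3089)**2 = 9541921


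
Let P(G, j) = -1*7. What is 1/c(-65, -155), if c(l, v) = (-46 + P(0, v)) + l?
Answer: -1/118 ≈ -0.0084746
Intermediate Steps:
P(G, j) = -7
c(l, v) = -53 + l (c(l, v) = (-46 - 7) + l = -53 + l)
1/c(-65, -155) = 1/(-53 - 65) = 1/(-118) = -1/118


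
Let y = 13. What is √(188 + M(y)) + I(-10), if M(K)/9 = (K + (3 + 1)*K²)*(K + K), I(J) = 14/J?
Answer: -7/5 + 11*√1334 ≈ 400.36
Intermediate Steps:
M(K) = 18*K*(K + 4*K²) (M(K) = 9*((K + (3 + 1)*K²)*(K + K)) = 9*((K + 4*K²)*(2*K)) = 9*(2*K*(K + 4*K²)) = 18*K*(K + 4*K²))
√(188 + M(y)) + I(-10) = √(188 + 13²*(18 + 72*13)) + 14/(-10) = √(188 + 169*(18 + 936)) + 14*(-⅒) = √(188 + 169*954) - 7/5 = √(188 + 161226) - 7/5 = √161414 - 7/5 = 11*√1334 - 7/5 = -7/5 + 11*√1334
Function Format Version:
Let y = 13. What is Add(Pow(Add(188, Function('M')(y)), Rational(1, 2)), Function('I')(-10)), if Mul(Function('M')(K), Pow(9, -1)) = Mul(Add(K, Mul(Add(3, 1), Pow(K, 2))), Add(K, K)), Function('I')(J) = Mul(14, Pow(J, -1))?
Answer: Add(Rational(-7, 5), Mul(11, Pow(1334, Rational(1, 2)))) ≈ 400.36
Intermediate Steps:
Function('M')(K) = Mul(18, K, Add(K, Mul(4, Pow(K, 2)))) (Function('M')(K) = Mul(9, Mul(Add(K, Mul(Add(3, 1), Pow(K, 2))), Add(K, K))) = Mul(9, Mul(Add(K, Mul(4, Pow(K, 2))), Mul(2, K))) = Mul(9, Mul(2, K, Add(K, Mul(4, Pow(K, 2))))) = Mul(18, K, Add(K, Mul(4, Pow(K, 2)))))
Add(Pow(Add(188, Function('M')(y)), Rational(1, 2)), Function('I')(-10)) = Add(Pow(Add(188, Mul(Pow(13, 2), Add(18, Mul(72, 13)))), Rational(1, 2)), Mul(14, Pow(-10, -1))) = Add(Pow(Add(188, Mul(169, Add(18, 936))), Rational(1, 2)), Mul(14, Rational(-1, 10))) = Add(Pow(Add(188, Mul(169, 954)), Rational(1, 2)), Rational(-7, 5)) = Add(Pow(Add(188, 161226), Rational(1, 2)), Rational(-7, 5)) = Add(Pow(161414, Rational(1, 2)), Rational(-7, 5)) = Add(Mul(11, Pow(1334, Rational(1, 2))), Rational(-7, 5)) = Add(Rational(-7, 5), Mul(11, Pow(1334, Rational(1, 2))))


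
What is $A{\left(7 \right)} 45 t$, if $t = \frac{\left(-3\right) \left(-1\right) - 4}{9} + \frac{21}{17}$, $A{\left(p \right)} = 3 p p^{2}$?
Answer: $\frac{884940}{17} \approx 52055.0$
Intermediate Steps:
$A{\left(p \right)} = 3 p^{3}$
$t = \frac{172}{153}$ ($t = \left(3 - 4\right) \frac{1}{9} + 21 \cdot \frac{1}{17} = \left(-1\right) \frac{1}{9} + \frac{21}{17} = - \frac{1}{9} + \frac{21}{17} = \frac{172}{153} \approx 1.1242$)
$A{\left(7 \right)} 45 t = 3 \cdot 7^{3} \cdot 45 \cdot \frac{172}{153} = 3 \cdot 343 \cdot 45 \cdot \frac{172}{153} = 1029 \cdot 45 \cdot \frac{172}{153} = 46305 \cdot \frac{172}{153} = \frac{884940}{17}$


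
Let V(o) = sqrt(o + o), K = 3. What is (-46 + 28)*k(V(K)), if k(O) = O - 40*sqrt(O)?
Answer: -18*sqrt(6) + 720*6**(1/4) ≈ 1082.8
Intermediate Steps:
V(o) = sqrt(2)*sqrt(o) (V(o) = sqrt(2*o) = sqrt(2)*sqrt(o))
(-46 + 28)*k(V(K)) = (-46 + 28)*(sqrt(2)*sqrt(3) - 40*6**(1/4)) = -18*(sqrt(6) - 40*6**(1/4)) = -18*sqrt(6) + 720*6**(1/4)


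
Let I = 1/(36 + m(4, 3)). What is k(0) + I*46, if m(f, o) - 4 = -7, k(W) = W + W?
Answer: 46/33 ≈ 1.3939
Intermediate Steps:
k(W) = 2*W
m(f, o) = -3 (m(f, o) = 4 - 7 = -3)
I = 1/33 (I = 1/(36 - 3) = 1/33 ≈ 0.030303)
k(0) + I*46 = 2*0 + (1/33)*46 = 0 + 46/33 = 46/33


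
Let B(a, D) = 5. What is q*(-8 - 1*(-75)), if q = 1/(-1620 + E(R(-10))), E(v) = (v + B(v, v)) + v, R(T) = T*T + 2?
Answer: -67/1411 ≈ -0.047484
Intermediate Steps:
R(T) = 2 + T**2 (R(T) = T**2 + 2 = 2 + T**2)
E(v) = 5 + 2*v (E(v) = (v + 5) + v = (5 + v) + v = 5 + 2*v)
q = -1/1411 (q = 1/(-1620 + (5 + 2*(2 + (-10)**2))) = 1/(-1620 + (5 + 2*(2 + 100))) = 1/(-1620 + (5 + 2*102)) = 1/(-1620 + (5 + 204)) = 1/(-1620 + 209) = 1/(-1411) = -1/1411 ≈ -0.00070872)
q*(-8 - 1*(-75)) = -(-8 - 1*(-75))/1411 = -(-8 + 75)/1411 = -1/1411*67 = -67/1411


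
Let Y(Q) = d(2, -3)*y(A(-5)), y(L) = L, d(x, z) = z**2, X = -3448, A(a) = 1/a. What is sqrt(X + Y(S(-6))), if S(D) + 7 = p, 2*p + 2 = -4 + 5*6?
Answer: I*sqrt(86245)/5 ≈ 58.735*I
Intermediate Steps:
p = 12 (p = -1 + (-4 + 5*6)/2 = -1 + (-4 + 30)/2 = -1 + (1/2)*26 = -1 + 13 = 12)
S(D) = 5 (S(D) = -7 + 12 = 5)
Y(Q) = -9/5 (Y(Q) = (-3)**2/(-5) = 9*(-1/5) = -9/5)
sqrt(X + Y(S(-6))) = sqrt(-3448 - 9/5) = sqrt(-17249/5) = I*sqrt(86245)/5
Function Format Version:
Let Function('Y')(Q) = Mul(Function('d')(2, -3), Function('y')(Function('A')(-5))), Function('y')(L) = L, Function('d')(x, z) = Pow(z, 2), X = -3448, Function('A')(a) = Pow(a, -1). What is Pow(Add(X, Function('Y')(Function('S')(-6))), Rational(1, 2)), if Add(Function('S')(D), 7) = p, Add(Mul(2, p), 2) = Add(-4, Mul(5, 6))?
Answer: Mul(Rational(1, 5), I, Pow(86245, Rational(1, 2))) ≈ Mul(58.735, I)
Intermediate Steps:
p = 12 (p = Add(-1, Mul(Rational(1, 2), Add(-4, Mul(5, 6)))) = Add(-1, Mul(Rational(1, 2), Add(-4, 30))) = Add(-1, Mul(Rational(1, 2), 26)) = Add(-1, 13) = 12)
Function('S')(D) = 5 (Function('S')(D) = Add(-7, 12) = 5)
Function('Y')(Q) = Rational(-9, 5) (Function('Y')(Q) = Mul(Pow(-3, 2), Pow(-5, -1)) = Mul(9, Rational(-1, 5)) = Rational(-9, 5))
Pow(Add(X, Function('Y')(Function('S')(-6))), Rational(1, 2)) = Pow(Add(-3448, Rational(-9, 5)), Rational(1, 2)) = Pow(Rational(-17249, 5), Rational(1, 2)) = Mul(Rational(1, 5), I, Pow(86245, Rational(1, 2)))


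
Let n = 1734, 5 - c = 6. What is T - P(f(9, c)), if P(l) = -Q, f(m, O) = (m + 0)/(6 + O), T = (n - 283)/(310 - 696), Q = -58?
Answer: -23839/386 ≈ -61.759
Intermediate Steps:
c = -1 (c = 5 - 1*6 = 5 - 6 = -1)
T = -1451/386 (T = (1734 - 283)/(310 - 696) = 1451/(-386) = 1451*(-1/386) = -1451/386 ≈ -3.7591)
f(m, O) = m/(6 + O)
P(l) = 58 (P(l) = -1*(-58) = 58)
T - P(f(9, c)) = -1451/386 - 1*58 = -1451/386 - 58 = -23839/386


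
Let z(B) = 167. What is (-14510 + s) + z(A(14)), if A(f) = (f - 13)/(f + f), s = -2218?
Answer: -16561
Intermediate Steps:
A(f) = (-13 + f)/(2*f) (A(f) = (-13 + f)/((2*f)) = (-13 + f)*(1/(2*f)) = (-13 + f)/(2*f))
(-14510 + s) + z(A(14)) = (-14510 - 2218) + 167 = -16728 + 167 = -16561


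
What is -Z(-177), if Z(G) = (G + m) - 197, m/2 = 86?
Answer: 202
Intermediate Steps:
m = 172 (m = 2*86 = 172)
Z(G) = -25 + G (Z(G) = (G + 172) - 197 = (172 + G) - 197 = -25 + G)
-Z(-177) = -(-25 - 177) = -1*(-202) = 202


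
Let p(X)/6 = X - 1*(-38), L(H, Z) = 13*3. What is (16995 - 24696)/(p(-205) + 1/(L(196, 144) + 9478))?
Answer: 73290417/9536033 ≈ 7.6856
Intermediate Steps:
L(H, Z) = 39
p(X) = 228 + 6*X (p(X) = 6*(X - 1*(-38)) = 6*(X + 38) = 6*(38 + X) = 228 + 6*X)
(16995 - 24696)/(p(-205) + 1/(L(196, 144) + 9478)) = (16995 - 24696)/((228 + 6*(-205)) + 1/(39 + 9478)) = -7701/((228 - 1230) + 1/9517) = -7701/(-1002 + 1/9517) = -7701/(-9536033/9517) = -7701*(-9517/9536033) = 73290417/9536033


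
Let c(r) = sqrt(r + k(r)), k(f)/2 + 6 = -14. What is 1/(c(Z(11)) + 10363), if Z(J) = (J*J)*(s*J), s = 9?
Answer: 10363/107379830 - sqrt(11939)/107379830 ≈ 9.5490e-5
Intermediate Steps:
k(f) = -40 (k(f) = -12 + 2*(-14) = -12 - 28 = -40)
Z(J) = 9*J**3 (Z(J) = (J*J)*(9*J) = J**2*(9*J) = 9*J**3)
c(r) = sqrt(-40 + r) (c(r) = sqrt(r - 40) = sqrt(-40 + r))
1/(c(Z(11)) + 10363) = 1/(sqrt(-40 + 9*11**3) + 10363) = 1/(sqrt(-40 + 9*1331) + 10363) = 1/(sqrt(-40 + 11979) + 10363) = 1/(sqrt(11939) + 10363) = 1/(10363 + sqrt(11939))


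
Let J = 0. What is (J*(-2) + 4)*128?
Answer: 512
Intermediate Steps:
(J*(-2) + 4)*128 = (0*(-2) + 4)*128 = (0 + 4)*128 = 4*128 = 512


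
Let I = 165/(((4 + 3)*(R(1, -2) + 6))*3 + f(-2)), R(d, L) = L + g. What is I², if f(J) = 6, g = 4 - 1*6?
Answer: 3025/256 ≈ 11.816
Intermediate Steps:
g = -2 (g = 4 - 6 = -2)
R(d, L) = -2 + L (R(d, L) = L - 2 = -2 + L)
I = 55/16 (I = 165/(((4 + 3)*((-2 - 2) + 6))*3 + 6) = 165/((7*(-4 + 6))*3 + 6) = 165/((7*2)*3 + 6) = 165/(14*3 + 6) = 165/(42 + 6) = 165/48 = 165*(1/48) = 55/16 ≈ 3.4375)
I² = (55/16)² = 3025/256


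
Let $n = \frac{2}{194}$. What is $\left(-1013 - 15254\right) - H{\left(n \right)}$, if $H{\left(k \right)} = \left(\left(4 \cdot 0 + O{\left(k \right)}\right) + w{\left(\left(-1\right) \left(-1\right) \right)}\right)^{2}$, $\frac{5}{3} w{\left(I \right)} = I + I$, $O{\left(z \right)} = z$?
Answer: $- \frac{3826749644}{235225} \approx -16268.0$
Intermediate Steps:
$w{\left(I \right)} = \frac{6 I}{5}$ ($w{\left(I \right)} = \frac{3 \left(I + I\right)}{5} = \frac{3 \cdot 2 I}{5} = \frac{6 I}{5}$)
$n = \frac{1}{97}$ ($n = 2 \cdot \frac{1}{194} = \frac{1}{97} \approx 0.010309$)
$H{\left(k \right)} = \left(\frac{6}{5} + k\right)^{2}$ ($H{\left(k \right)} = \left(\left(4 \cdot 0 + k\right) + \frac{6 \left(\left(-1\right) \left(-1\right)\right)}{5}\right)^{2} = \left(\left(0 + k\right) + \frac{6}{5} \cdot 1\right)^{2} = \left(k + \frac{6}{5}\right)^{2} = \left(\frac{6}{5} + k\right)^{2}$)
$\left(-1013 - 15254\right) - H{\left(n \right)} = \left(-1013 - 15254\right) - \frac{\left(6 + 5 \cdot \frac{1}{97}\right)^{2}}{25} = \left(-1013 - 15254\right) - \frac{\left(6 + \frac{5}{97}\right)^{2}}{25} = -16267 - \frac{\left(\frac{587}{97}\right)^{2}}{25} = -16267 - \frac{1}{25} \cdot \frac{344569}{9409} = -16267 - \frac{344569}{235225} = - \frac{3826749644}{235225}$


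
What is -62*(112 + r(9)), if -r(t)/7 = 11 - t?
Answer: -6076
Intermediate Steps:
r(t) = -77 + 7*t (r(t) = -7*(11 - t) = -77 + 7*t)
-62*(112 + r(9)) = -62*(112 + (-77 + 7*9)) = -62*(112 + (-77 + 63)) = -62*(112 - 14) = -62*98 = -6076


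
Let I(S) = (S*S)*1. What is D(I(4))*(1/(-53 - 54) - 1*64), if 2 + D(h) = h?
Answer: -95886/107 ≈ -896.13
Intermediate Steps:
I(S) = S**2 (I(S) = S**2*1 = S**2)
D(h) = -2 + h
D(I(4))*(1/(-53 - 54) - 1*64) = (-2 + 4**2)*(1/(-53 - 54) - 1*64) = (-2 + 16)*(1/(-107) - 64) = 14*(-1/107 - 64) = 14*(-6849/107) = -95886/107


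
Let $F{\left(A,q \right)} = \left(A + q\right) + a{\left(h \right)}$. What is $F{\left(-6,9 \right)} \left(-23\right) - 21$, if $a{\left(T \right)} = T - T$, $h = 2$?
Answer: $-90$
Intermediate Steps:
$a{\left(T \right)} = 0$
$F{\left(A,q \right)} = A + q$ ($F{\left(A,q \right)} = \left(A + q\right) + 0 = A + q$)
$F{\left(-6,9 \right)} \left(-23\right) - 21 = \left(-6 + 9\right) \left(-23\right) - 21 = 3 \left(-23\right) - 21 = -69 - 21 = -90$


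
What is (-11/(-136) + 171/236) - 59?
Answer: -466953/8024 ≈ -58.195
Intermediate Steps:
(-11/(-136) + 171/236) - 59 = (-11*(-1/136) + 171*(1/236)) - 59 = (11/136 + 171/236) - 59 = 6463/8024 - 59 = -466953/8024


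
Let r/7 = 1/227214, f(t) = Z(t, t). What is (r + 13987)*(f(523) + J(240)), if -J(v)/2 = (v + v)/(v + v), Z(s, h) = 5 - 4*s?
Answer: -6638930208025/227214 ≈ -2.9219e+7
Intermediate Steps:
J(v) = -2 (J(v) = -2*(v + v)/(v + v) = -2*2*v/(2*v) = -2*2*v*1/(2*v) = -2*1 = -2)
f(t) = 5 - 4*t
r = 7/227214 ≈ 3.0808e-5
(r + 13987)*(f(523) + J(240)) = (7/227214 + 13987)*((5 - 4*523) - 2) = 3178042225*((5 - 2092) - 2)/227214 = 3178042225*(-2087 - 2)/227214 = (3178042225/227214)*(-2089) = -6638930208025/227214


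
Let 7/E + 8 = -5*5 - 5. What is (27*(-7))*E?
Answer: 1323/38 ≈ 34.816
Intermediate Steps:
E = -7/38 (E = 7/(-8 + (-5*5 - 5)) = 7/(-8 + (-25 - 5)) = 7/(-8 - 30) = 7/(-38) = 7*(-1/38) = -7/38 ≈ -0.18421)
(27*(-7))*E = (27*(-7))*(-7/38) = -189*(-7/38) = 1323/38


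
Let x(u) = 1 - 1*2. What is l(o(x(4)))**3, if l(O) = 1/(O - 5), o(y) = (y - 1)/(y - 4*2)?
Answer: -729/79507 ≈ -0.0091690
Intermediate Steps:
x(u) = -1 (x(u) = 1 - 2 = -1)
o(y) = (-1 + y)/(-8 + y) (o(y) = (-1 + y)/(y - 8) = (-1 + y)/(-8 + y))
l(O) = 1/(-5 + O)
l(o(x(4)))**3 = (1/(-5 + (-1 - 1)/(-8 - 1)))**3 = (1/(-5 - 2/(-9)))**3 = (1/(-5 - 1/9*(-2)))**3 = (1/(-5 + 2/9))**3 = (1/(-43/9))**3 = (-9/43)**3 = -729/79507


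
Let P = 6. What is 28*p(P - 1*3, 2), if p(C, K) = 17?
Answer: 476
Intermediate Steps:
28*p(P - 1*3, 2) = 28*17 = 476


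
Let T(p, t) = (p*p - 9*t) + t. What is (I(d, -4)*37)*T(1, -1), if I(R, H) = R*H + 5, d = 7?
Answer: -7659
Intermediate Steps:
I(R, H) = 5 + H*R (I(R, H) = H*R + 5 = 5 + H*R)
T(p, t) = p**2 - 8*t (T(p, t) = (p**2 - 9*t) + t = p**2 - 8*t)
(I(d, -4)*37)*T(1, -1) = ((5 - 4*7)*37)*(1**2 - 8*(-1)) = ((5 - 28)*37)*(1 + 8) = -23*37*9 = -851*9 = -7659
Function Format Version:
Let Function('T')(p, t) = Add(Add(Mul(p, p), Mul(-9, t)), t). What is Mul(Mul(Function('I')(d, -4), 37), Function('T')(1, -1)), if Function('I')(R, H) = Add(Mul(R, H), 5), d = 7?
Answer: -7659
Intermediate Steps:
Function('I')(R, H) = Add(5, Mul(H, R)) (Function('I')(R, H) = Add(Mul(H, R), 5) = Add(5, Mul(H, R)))
Function('T')(p, t) = Add(Pow(p, 2), Mul(-8, t)) (Function('T')(p, t) = Add(Add(Pow(p, 2), Mul(-9, t)), t) = Add(Pow(p, 2), Mul(-8, t)))
Mul(Mul(Function('I')(d, -4), 37), Function('T')(1, -1)) = Mul(Mul(Add(5, Mul(-4, 7)), 37), Add(Pow(1, 2), Mul(-8, -1))) = Mul(Mul(Add(5, -28), 37), Add(1, 8)) = Mul(Mul(-23, 37), 9) = Mul(-851, 9) = -7659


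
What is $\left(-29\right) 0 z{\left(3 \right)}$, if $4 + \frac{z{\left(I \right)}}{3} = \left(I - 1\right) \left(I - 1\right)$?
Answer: $0$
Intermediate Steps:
$z{\left(I \right)} = -12 + 3 \left(-1 + I\right)^{2}$ ($z{\left(I \right)} = -12 + 3 \left(I - 1\right) \left(I - 1\right) = -12 + 3 \left(-1 + I\right) \left(-1 + I\right) = -12 + 3 \left(-1 + I\right)^{2}$)
$\left(-29\right) 0 z{\left(3 \right)} = \left(-29\right) 0 \left(-12 + 3 \left(-1 + 3\right)^{2}\right) = 0 \left(-12 + 3 \cdot 2^{2}\right) = 0 \left(-12 + 3 \cdot 4\right) = 0 \left(-12 + 12\right) = 0 \cdot 0 = 0$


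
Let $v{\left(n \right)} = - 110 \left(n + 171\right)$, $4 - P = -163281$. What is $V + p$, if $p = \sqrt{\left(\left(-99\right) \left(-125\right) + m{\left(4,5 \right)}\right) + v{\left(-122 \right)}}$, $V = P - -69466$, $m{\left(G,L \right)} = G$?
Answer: $232751 + \sqrt{6989} \approx 2.3283 \cdot 10^{5}$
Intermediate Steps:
$P = 163285$ ($P = 4 - -163281 = 4 + 163281 = 163285$)
$v{\left(n \right)} = -18810 - 110 n$ ($v{\left(n \right)} = - 110 \left(171 + n\right) = -18810 - 110 n$)
$V = 232751$ ($V = 163285 - -69466 = 163285 + 69466 = 232751$)
$p = \sqrt{6989}$ ($p = \sqrt{\left(\left(-99\right) \left(-125\right) + 4\right) - 5390} = \sqrt{\left(12375 + 4\right) + \left(-18810 + 13420\right)} = \sqrt{12379 - 5390} = \sqrt{6989} \approx 83.6$)
$V + p = 232751 + \sqrt{6989}$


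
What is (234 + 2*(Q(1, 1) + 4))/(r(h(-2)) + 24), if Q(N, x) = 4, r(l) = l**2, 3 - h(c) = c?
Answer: 250/49 ≈ 5.1020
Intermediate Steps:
h(c) = 3 - c
(234 + 2*(Q(1, 1) + 4))/(r(h(-2)) + 24) = (234 + 2*(4 + 4))/((3 - 1*(-2))**2 + 24) = (234 + 2*8)/((3 + 2)**2 + 24) = (234 + 16)/(5**2 + 24) = 250/(25 + 24) = 250/49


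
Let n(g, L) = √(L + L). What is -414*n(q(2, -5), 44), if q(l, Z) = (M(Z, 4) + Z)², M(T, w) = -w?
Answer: -828*√22 ≈ -3883.7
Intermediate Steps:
q(l, Z) = (-4 + Z)² (q(l, Z) = (-1*4 + Z)² = (-4 + Z)²)
n(g, L) = √2*√L (n(g, L) = √(2*L) = √2*√L)
-414*n(q(2, -5), 44) = -414*√2*√44 = -414*√2*2*√11 = -828*√22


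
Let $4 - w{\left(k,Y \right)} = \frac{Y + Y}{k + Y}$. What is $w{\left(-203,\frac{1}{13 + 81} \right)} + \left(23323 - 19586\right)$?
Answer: $\frac{71382023}{19081} \approx 3741.0$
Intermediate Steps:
$w{\left(k,Y \right)} = 4 - \frac{2 Y}{Y + k}$ ($w{\left(k,Y \right)} = 4 - \frac{Y + Y}{k + Y} = 4 - \frac{2 Y}{Y + k}$)
$w{\left(-203,\frac{1}{13 + 81} \right)} + \left(23323 - 19586\right) = \frac{2 \left(\frac{1}{13 + 81} + 2 \left(-203\right)\right)}{\frac{1}{13 + 81} - 203} + \left(23323 - 19586\right) = \frac{2 \left(\frac{1}{94} - 406\right)}{\frac{1}{94} - 203} + 3737 = 2 \frac{1}{- \frac{19081}{94}} \left(- \frac{38163}{94}\right) + 3737 = 2 \left(- \frac{94}{19081}\right) \left(- \frac{38163}{94}\right) + 3737 = \frac{76326}{19081} + 3737 = \frac{71382023}{19081}$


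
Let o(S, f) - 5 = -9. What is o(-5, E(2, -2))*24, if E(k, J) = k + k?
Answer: -96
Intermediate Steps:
E(k, J) = 2*k
o(S, f) = -4 (o(S, f) = 5 - 9 = -4)
o(-5, E(2, -2))*24 = -4*24 = -96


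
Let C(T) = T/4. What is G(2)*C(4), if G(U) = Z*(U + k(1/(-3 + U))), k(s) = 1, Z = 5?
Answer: 15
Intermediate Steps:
C(T) = T/4 (C(T) = T*(¼) = T/4)
G(U) = 5 + 5*U (G(U) = 5*(U + 1) = 5*(1 + U) = 5 + 5*U)
G(2)*C(4) = (5 + 5*2)*((¼)*4) = (5 + 10)*1 = 15*1 = 15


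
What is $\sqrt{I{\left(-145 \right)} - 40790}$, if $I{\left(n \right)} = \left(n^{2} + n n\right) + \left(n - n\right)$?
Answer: $6 \sqrt{35} \approx 35.496$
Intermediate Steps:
$I{\left(n \right)} = 2 n^{2}$ ($I{\left(n \right)} = \left(n^{2} + n^{2}\right) + 0 = 2 n^{2} + 0 = 2 n^{2}$)
$\sqrt{I{\left(-145 \right)} - 40790} = \sqrt{2 \left(-145\right)^{2} - 40790} = \sqrt{2 \cdot 21025 - 40790} = \sqrt{42050 - 40790} = \sqrt{1260} = 6 \sqrt{35}$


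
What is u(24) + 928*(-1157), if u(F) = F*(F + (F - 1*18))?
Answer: -1072976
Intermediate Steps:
u(F) = F*(-18 + 2*F) (u(F) = F*(F + (F - 18)) = F*(F + (-18 + F)) = F*(-18 + 2*F))
u(24) + 928*(-1157) = 2*24*(-9 + 24) + 928*(-1157) = 2*24*15 - 1073696 = 720 - 1073696 = -1072976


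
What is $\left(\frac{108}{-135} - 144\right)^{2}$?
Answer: $\frac{524176}{25} \approx 20967.0$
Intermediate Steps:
$\left(\frac{108}{-135} - 144\right)^{2} = \left(108 \left(- \frac{1}{135}\right) - 144\right)^{2} = \left(- \frac{4}{5} - 144\right)^{2} = \left(- \frac{724}{5}\right)^{2} = \frac{524176}{25}$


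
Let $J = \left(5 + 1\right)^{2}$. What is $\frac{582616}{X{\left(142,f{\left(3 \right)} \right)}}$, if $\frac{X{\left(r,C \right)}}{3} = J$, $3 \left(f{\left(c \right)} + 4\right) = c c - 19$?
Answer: $\frac{145654}{27} \approx 5394.6$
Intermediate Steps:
$f{\left(c \right)} = - \frac{31}{3} + \frac{c^{2}}{3}$ ($f{\left(c \right)} = -4 + \frac{c c - 19}{3} = -4 + \frac{c^{2} - 19}{3} = -4 + \frac{-19 + c^{2}}{3} = -4 + \left(- \frac{19}{3} + \frac{c^{2}}{3}\right) = - \frac{31}{3} + \frac{c^{2}}{3}$)
$J = 36$ ($J = 6^{2} = 36$)
$X{\left(r,C \right)} = 108$ ($X{\left(r,C \right)} = 3 \cdot 36 = 108$)
$\frac{582616}{X{\left(142,f{\left(3 \right)} \right)}} = \frac{582616}{108} = 582616 \cdot \frac{1}{108} = \frac{145654}{27}$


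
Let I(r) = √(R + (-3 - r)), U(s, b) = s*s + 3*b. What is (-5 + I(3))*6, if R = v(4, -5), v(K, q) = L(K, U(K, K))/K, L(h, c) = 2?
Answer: -30 + 3*I*√22 ≈ -30.0 + 14.071*I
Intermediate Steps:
U(s, b) = s² + 3*b
v(K, q) = 2/K
R = ½ (R = 2/4 = 2*(¼) = ½ ≈ 0.50000)
I(r) = √(-5/2 - r) (I(r) = √(½ + (-3 - r)) = √(-5/2 - r))
(-5 + I(3))*6 = (-5 + √(-10 - 4*3)/2)*6 = (-5 + √(-10 - 12)/2)*6 = (-5 + √(-22)/2)*6 = (-5 + (I*√22)/2)*6 = (-5 + I*√22/2)*6 = -30 + 3*I*√22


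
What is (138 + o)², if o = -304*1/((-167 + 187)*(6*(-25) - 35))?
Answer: 16313931076/855625 ≈ 19067.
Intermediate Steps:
o = 76/925 (o = -304*1/(20*(-150 - 35)) = -304/(20*(-185)) = -304/(-3700) = -304*(-1/3700) = 76/925 ≈ 0.082162)
(138 + o)² = (138 + 76/925)² = (127726/925)² = 16313931076/855625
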